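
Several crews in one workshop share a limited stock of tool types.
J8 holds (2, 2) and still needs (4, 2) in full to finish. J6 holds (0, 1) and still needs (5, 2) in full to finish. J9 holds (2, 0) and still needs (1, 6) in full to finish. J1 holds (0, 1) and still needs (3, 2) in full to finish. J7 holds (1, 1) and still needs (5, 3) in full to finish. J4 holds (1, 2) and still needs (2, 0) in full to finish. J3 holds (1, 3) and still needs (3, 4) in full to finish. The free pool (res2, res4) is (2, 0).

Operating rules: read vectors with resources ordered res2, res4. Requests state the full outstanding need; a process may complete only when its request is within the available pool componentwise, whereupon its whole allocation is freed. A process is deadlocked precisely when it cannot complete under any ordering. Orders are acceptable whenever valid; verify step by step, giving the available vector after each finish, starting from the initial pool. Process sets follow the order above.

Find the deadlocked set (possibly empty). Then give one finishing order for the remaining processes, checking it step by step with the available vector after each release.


Deadlocked: J8, J6, J9, J7 and J3.
Key observation: after J4, J1 the pool peaks at (3, 3), and each blocked process is short somewhere: J8 on res2; J6 on res2; J9 on res4; J7 on res2; J3 on res4.
One completion order for the rest: J4, J1. Verifying each step:
  pool = (2, 0)
  J4: need (2, 0) fits (2, 0); releases (1, 2), pool now (3, 2)
  J1: need (3, 2) fits (3, 2); releases (0, 1), pool now (3, 3)
The stuck group stays short no matter what:
  blocked: J8 wants (4, 2), pool (3, 3) — not enough res2
  blocked: J6 wants (5, 2), pool (3, 3) — not enough res2
  blocked: J9 wants (1, 6), pool (3, 3) — not enough res4
  blocked: J7 wants (5, 3), pool (3, 3) — not enough res2
  blocked: J3 wants (3, 4), pool (3, 3) — not enough res4


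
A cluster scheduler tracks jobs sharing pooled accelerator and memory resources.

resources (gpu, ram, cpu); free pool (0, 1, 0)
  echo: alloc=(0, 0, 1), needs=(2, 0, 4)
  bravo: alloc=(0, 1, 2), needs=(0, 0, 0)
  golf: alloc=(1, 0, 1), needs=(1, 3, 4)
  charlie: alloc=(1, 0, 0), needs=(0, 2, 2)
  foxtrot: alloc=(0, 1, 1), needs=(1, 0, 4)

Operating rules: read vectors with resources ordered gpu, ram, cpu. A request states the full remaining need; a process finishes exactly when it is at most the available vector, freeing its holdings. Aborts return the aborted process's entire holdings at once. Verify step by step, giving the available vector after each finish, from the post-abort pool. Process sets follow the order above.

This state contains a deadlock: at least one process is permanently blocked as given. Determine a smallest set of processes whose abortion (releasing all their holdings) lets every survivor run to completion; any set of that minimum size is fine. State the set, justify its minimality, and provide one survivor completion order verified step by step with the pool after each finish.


The answer: abort echo and golf.
Key observation: no ordering could ever have run foxtrot before the abort of echo and golf; with (1, 0, 2) back in the pool it fits at step 3.
No one abort is enough; case by case: echo alone leaves golf blocked (short on ram and cpu); bravo alone leaves echo blocked (short on gpu and cpu); golf alone leaves echo blocked (short on cpu); charlie alone leaves echo blocked (short on gpu and cpu); foxtrot alone leaves echo blocked (short on gpu and cpu).
One survivor order: bravo, charlie, foxtrot. Verifying each step (post-abort pool first):
  pool = (1, 1, 2)
  run bravo (needs (0, 0, 0), free (1, 1, 2)); after release of (0, 1, 2) the pool is (1, 2, 4)
  run charlie (needs (0, 2, 2), free (1, 2, 4)); after release of (1, 0, 0) the pool is (2, 2, 4)
  run foxtrot (needs (1, 0, 4), free (2, 2, 4)); after release of (0, 1, 1) the pool is (2, 3, 5)


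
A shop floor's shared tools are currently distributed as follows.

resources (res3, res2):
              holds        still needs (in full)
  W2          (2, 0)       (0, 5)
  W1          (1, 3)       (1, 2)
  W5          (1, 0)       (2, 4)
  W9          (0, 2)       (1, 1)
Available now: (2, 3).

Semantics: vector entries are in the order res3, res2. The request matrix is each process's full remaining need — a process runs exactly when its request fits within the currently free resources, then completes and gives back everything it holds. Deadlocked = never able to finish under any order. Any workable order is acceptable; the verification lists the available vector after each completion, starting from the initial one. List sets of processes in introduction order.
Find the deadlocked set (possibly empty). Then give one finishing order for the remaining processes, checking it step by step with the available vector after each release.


Nothing here is deadlocked.
Key observation: beginning at W9, releases accumulate fast enough that every process eventually fits.
One completion order for the rest: W9, W1, W5, W2. Walking it through:
  pool = (2, 3)
  W9: need (1, 1) fits (2, 3); releases (0, 2), pool now (2, 5)
  W1: need (1, 2) fits (2, 5); releases (1, 3), pool now (3, 8)
  W5: need (2, 4) fits (3, 8); releases (1, 0), pool now (4, 8)
  W2: need (0, 5) fits (4, 8); releases (2, 0), pool now (6, 8)


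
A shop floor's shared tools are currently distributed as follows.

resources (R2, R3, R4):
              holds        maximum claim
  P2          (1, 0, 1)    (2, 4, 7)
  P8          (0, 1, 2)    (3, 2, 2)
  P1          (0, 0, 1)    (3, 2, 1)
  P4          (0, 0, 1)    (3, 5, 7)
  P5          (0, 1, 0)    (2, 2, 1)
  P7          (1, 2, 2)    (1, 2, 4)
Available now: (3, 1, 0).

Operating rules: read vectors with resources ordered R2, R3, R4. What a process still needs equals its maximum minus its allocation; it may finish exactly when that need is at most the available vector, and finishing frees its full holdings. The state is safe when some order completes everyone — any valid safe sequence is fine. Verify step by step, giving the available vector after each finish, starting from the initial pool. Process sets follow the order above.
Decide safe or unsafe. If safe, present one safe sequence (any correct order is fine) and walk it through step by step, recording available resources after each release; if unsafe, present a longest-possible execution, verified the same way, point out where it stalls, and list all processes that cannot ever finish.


UNSAFE — no complete ordering exists.
Key observation: the wall is R4: completing P8, P1, P7, P5 brings the pool only to (4, 5, 5), and all the rest need more.
A maximal execution: P8, P1, P7, P5 — then nothing else fits. Step-by-step check:
  pool = (3, 1, 0)
  run P8 (needs (3, 1, 0), free (3, 1, 0)); after release of (0, 1, 2) the pool is (3, 2, 2)
  run P1 (needs (3, 2, 0), free (3, 2, 2)); after release of (0, 0, 1) the pool is (3, 2, 3)
  run P7 (needs (0, 0, 2), free (3, 2, 3)); after release of (1, 2, 2) the pool is (4, 4, 5)
  run P5 (needs (2, 1, 1), free (4, 4, 5)); after release of (0, 1, 0) the pool is (4, 5, 5)
  P2 cannot run: need (1, 4, 6) vs free (4, 5, 5) (insufficient R4)
  P4 cannot run: need (3, 5, 6) vs free (4, 5, 5) (insufficient R4)
Never able to finish: P2 and P4.


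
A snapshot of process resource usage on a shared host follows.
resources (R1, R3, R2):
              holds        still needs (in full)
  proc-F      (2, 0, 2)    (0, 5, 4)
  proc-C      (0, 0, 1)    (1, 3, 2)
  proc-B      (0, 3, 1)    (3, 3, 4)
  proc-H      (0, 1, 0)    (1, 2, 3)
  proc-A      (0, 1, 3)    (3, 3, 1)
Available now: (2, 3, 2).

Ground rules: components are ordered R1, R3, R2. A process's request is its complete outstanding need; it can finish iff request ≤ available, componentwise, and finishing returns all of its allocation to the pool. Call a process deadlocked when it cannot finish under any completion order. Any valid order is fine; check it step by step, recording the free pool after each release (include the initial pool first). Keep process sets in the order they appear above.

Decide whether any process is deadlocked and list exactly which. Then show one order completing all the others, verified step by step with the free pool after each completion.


Deadlocked: proc-F, proc-B and proc-A.
Key observation: after proc-C, proc-H the pool peaks at (2, 4, 3), and each blocked process is short somewhere: proc-F on R3, R2; proc-B on R1, R2; proc-A on R1.
A valid finishing order for the others: proc-C, proc-H. Verifying each step:
  pool = (2, 3, 2)
  proc-C needs (1, 3, 2) <= (2, 3, 2) -> finishes; pool += (0, 0, 1) = (2, 3, 3)
  proc-H needs (1, 2, 3) <= (2, 3, 3) -> finishes; pool += (0, 1, 0) = (2, 4, 3)
The blocked processes can never fit:
  blocked: proc-F wants (0, 5, 4), pool (2, 4, 3) — not enough R3 and R2
  blocked: proc-B wants (3, 3, 4), pool (2, 4, 3) — not enough R1 and R2
  blocked: proc-A wants (3, 3, 1), pool (2, 4, 3) — not enough R1


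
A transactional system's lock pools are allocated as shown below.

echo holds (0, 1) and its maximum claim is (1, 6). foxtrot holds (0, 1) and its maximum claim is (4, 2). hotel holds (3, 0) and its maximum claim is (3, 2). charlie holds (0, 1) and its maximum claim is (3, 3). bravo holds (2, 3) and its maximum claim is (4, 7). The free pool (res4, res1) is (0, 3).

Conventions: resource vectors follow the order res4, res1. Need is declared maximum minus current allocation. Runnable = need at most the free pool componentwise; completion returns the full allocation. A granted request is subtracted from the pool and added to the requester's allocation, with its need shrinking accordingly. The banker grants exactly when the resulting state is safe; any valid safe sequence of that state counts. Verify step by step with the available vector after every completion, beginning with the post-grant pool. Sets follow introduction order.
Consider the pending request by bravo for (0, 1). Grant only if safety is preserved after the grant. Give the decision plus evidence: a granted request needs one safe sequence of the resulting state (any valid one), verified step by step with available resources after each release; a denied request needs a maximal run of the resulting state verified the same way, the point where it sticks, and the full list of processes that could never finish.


GRANT. The post-grant state is safe; one safe sequence: hotel, charlie, bravo, foxtrot, echo.
Key observation: the grant leaves (0, 2) free — enough for hotel, whose release restarts the cascade.
Check on the post-grant state, step by step:
  pool = (0, 2)
  hotel needs (0, 2) <= (0, 2) -> finishes; pool += (3, 0) = (3, 2)
  charlie needs (3, 2) <= (3, 2) -> finishes; pool += (0, 1) = (3, 3)
  bravo needs (2, 3) <= (3, 3) -> finishes; pool += (2, 4) = (5, 7)
  foxtrot needs (4, 1) <= (5, 7) -> finishes; pool += (0, 1) = (5, 8)
  echo needs (1, 5) <= (5, 8) -> finishes; pool += (0, 1) = (5, 9)


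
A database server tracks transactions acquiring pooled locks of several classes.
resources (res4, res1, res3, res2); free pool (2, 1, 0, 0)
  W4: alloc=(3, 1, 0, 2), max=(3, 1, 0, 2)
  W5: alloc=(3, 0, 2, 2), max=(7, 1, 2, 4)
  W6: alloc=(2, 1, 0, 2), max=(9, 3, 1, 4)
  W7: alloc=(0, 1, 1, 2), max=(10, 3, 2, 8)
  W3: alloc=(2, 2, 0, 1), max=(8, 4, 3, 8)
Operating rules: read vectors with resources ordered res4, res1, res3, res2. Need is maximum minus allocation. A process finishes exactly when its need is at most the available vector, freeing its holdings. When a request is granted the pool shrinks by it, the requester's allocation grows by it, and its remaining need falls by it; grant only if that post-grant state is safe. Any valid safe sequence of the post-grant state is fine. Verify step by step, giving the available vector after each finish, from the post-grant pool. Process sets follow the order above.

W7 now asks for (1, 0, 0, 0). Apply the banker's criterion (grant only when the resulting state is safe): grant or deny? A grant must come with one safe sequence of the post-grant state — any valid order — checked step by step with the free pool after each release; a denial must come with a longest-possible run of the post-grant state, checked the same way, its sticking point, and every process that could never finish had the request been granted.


GRANT: granting preserves safety; a valid post-grant sequence is W4, W5, W6, W7, W3.
Key observation: granting shrinks the pool to (1, 1, 0, 0), yet W4 still fits and the chain goes through.
Verifying the post-grant state step by step:
  pool = (1, 1, 0, 0)
  run W4 (needs (0, 0, 0, 0), free (1, 1, 0, 0)); after release of (3, 1, 0, 2) the pool is (4, 2, 0, 2)
  run W5 (needs (4, 1, 0, 2), free (4, 2, 0, 2)); after release of (3, 0, 2, 2) the pool is (7, 2, 2, 4)
  run W6 (needs (7, 2, 1, 2), free (7, 2, 2, 4)); after release of (2, 1, 0, 2) the pool is (9, 3, 2, 6)
  run W7 (needs (9, 2, 1, 6), free (9, 3, 2, 6)); after release of (1, 1, 1, 2) the pool is (10, 4, 3, 8)
  run W3 (needs (6, 2, 3, 7), free (10, 4, 3, 8)); after release of (2, 2, 0, 1) the pool is (12, 6, 3, 9)


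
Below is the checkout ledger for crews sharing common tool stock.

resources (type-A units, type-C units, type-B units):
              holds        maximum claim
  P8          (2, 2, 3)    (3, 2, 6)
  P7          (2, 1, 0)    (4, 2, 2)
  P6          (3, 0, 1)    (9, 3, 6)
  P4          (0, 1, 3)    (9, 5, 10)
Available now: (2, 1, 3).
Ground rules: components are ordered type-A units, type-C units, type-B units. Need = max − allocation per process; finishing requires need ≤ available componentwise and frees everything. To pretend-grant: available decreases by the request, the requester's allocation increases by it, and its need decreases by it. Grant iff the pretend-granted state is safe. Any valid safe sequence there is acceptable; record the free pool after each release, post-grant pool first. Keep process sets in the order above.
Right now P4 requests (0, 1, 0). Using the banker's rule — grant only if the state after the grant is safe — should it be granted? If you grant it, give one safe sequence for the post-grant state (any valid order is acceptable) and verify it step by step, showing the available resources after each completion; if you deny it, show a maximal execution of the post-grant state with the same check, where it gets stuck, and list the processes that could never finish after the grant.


GRANT. The post-grant state is safe; one safe sequence: P8, P7, P6, P4.
Key observation: after the grant the pool drops to (2, 0, 3), which still lets P8 finish first and unwind the rest.
Check on the post-grant state, step by step:
  pool = (2, 0, 3)
  P8 needs (1, 0, 3) <= (2, 0, 3) -> finishes; pool += (2, 2, 3) = (4, 2, 6)
  P7 needs (2, 1, 2) <= (4, 2, 6) -> finishes; pool += (2, 1, 0) = (6, 3, 6)
  P6 needs (6, 3, 5) <= (6, 3, 6) -> finishes; pool += (3, 0, 1) = (9, 3, 7)
  P4 needs (9, 3, 7) <= (9, 3, 7) -> finishes; pool += (0, 2, 3) = (9, 5, 10)


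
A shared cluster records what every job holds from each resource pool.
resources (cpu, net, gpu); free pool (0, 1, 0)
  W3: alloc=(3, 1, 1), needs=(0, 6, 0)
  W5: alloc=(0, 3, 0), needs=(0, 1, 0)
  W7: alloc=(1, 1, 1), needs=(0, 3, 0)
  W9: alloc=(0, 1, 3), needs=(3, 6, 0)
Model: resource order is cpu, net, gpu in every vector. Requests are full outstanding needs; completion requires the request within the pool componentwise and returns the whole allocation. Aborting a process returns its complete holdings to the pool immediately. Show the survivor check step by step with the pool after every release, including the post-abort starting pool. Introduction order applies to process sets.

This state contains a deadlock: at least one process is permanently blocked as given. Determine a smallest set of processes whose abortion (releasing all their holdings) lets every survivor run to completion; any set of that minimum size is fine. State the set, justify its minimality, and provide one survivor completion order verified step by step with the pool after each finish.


The answer: abort W9.
Key observation: W3 had no path to completion before; after the abort of W9 ((0, 1, 3) returned), step 3 is where it fits.
Why nothing smaller works: aborting no one leaves the state deadlocked as given.
Survivors finish in the order: W5, W7, W3. Verifying each step (pool after the aborts first):
  pool = (0, 2, 3)
  run W5 (needs (0, 1, 0), free (0, 2, 3)); after release of (0, 3, 0) the pool is (0, 5, 3)
  run W7 (needs (0, 3, 0), free (0, 5, 3)); after release of (1, 1, 1) the pool is (1, 6, 4)
  run W3 (needs (0, 6, 0), free (1, 6, 4)); after release of (3, 1, 1) the pool is (4, 7, 5)


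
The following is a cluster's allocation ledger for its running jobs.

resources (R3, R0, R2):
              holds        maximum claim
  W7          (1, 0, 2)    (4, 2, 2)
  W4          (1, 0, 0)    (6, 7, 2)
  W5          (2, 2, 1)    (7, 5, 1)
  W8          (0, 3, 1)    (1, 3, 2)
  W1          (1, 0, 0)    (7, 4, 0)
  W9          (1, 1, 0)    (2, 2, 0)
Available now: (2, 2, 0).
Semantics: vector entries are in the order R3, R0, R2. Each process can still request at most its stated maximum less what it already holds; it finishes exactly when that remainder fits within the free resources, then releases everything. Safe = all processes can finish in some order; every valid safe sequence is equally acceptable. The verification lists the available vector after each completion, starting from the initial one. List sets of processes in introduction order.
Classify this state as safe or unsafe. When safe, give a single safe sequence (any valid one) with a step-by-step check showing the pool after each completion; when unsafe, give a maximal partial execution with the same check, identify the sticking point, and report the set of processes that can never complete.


UNSAFE.
Key observation: the wall is R3: completing W9, W7, W8 brings the pool only to (4, 6, 3), and all the rest need more.
A maximal execution: W9, W7, W8 — then nothing else fits. Step-by-step check:
  pool = (2, 2, 0)
  W9 needs (1, 1, 0) <= (2, 2, 0) -> finishes; pool += (1, 1, 0) = (3, 3, 0)
  W7 needs (3, 2, 0) <= (3, 3, 0) -> finishes; pool += (1, 0, 2) = (4, 3, 2)
  W8 needs (1, 0, 1) <= (4, 3, 2) -> finishes; pool += (0, 3, 1) = (4, 6, 3)
  W4 cannot run: need (5, 7, 2) vs free (4, 6, 3) (insufficient R3 and R0)
  W5 cannot run: need (5, 3, 0) vs free (4, 6, 3) (insufficient R3)
  W1 cannot run: need (6, 4, 0) vs free (4, 6, 3) (insufficient R3)
Never able to finish: W4, W5 and W1.


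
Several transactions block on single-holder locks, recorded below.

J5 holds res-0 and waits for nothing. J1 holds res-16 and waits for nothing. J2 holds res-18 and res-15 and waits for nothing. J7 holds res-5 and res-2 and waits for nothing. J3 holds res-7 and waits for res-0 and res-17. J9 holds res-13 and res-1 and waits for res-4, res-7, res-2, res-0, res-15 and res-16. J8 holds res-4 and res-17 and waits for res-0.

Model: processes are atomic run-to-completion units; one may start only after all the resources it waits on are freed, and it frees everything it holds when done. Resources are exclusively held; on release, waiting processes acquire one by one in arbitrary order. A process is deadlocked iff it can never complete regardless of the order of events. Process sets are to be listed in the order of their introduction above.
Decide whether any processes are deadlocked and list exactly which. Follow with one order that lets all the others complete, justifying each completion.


The deadlocked set is empty.
Key observation: the wait relation is loop-free; peeling off processes with no waits unwinds the whole state.
One completion order for the rest: J5, J1, J8, J7, J2, J3, J9.
Verifying each step:
  J5 waits on nothing -> runs at once and releases res-0
  J1 waits on nothing -> runs at once and releases res-16
  J8 waits on res-0 — all released -> runs and releases res-4 and res-17
  J7 waits on nothing -> runs at once and releases res-5 and res-2
  J2 waits on nothing -> runs at once and releases res-18 and res-15
  J3 waits on res-0 and res-17 — all released -> runs and releases res-7
  J9 waits on res-4, res-7, res-2, res-0, res-15 and res-16 — all released -> runs and releases res-13 and res-1


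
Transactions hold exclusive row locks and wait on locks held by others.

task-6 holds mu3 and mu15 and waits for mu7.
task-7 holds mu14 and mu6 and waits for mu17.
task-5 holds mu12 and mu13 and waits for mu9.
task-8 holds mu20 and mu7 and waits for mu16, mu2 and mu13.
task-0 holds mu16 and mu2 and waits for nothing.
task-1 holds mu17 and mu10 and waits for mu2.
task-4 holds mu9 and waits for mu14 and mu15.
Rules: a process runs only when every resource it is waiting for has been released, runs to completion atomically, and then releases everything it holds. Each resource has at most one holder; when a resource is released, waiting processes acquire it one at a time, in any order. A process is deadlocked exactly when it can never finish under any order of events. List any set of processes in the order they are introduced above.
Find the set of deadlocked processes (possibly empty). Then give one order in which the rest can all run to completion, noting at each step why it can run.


The deadlocked set is task-6, task-5, task-8 and task-4.
Key observation: the cycle task-6 -> task-8 -> task-5 -> task-4 -> task-6 can never break — each member waits on the next; no other process is dragged down with it.
One completion order for the rest: task-0, task-1, task-7.
Check, step by step:
  task-0: no waits; runs immediately, freeing mu16 and mu2
  task-1: everything it awaited (mu2) is free; runs, freeing mu17 and mu10
  task-7: everything it awaited (mu17) is free; runs, freeing mu14 and mu6


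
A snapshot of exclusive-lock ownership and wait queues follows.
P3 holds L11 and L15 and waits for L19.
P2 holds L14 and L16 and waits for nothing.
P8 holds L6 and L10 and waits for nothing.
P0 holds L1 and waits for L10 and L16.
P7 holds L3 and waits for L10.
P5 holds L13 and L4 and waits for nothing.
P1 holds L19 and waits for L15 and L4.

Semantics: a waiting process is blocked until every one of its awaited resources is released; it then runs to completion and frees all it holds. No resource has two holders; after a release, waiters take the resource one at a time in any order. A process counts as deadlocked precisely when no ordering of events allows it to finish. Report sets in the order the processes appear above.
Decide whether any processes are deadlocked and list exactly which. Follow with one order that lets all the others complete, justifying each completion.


The deadlocked set is P3 and P1.
Key observation: the knot is the closed ring of waits P3 -> P1 -> P3; no other process is dragged down with it.
The rest can finish in the order P8, P5, P7, P2, P0.
Verifying each step:
  P8 waits on nothing -> runs at once and releases L6 and L10
  P5 waits on nothing -> runs at once and releases L13 and L4
  P7: everything it awaited (L10) is free; runs, freeing L3
  P2 waits on nothing -> runs at once and releases L14 and L16
  P0: everything it awaited (L10 and L16) is free; runs, freeing L1


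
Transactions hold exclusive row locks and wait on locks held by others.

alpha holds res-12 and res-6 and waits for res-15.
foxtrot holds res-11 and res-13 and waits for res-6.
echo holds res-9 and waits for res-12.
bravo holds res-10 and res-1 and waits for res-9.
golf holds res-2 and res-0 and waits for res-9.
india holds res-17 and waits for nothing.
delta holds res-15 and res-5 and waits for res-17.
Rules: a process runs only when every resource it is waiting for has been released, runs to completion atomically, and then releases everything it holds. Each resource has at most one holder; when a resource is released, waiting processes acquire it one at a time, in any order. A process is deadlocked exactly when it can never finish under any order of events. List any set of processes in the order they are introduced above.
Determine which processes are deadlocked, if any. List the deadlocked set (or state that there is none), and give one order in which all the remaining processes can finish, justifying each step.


Nothing here is deadlocked.
Key observation: the waits form no ring: some process can always run, and its releases unblock the others one by one.
One completion order for the rest: india, delta, alpha, echo, golf, foxtrot, bravo.
Step-by-step check:
  india: no waits; runs immediately, freeing res-17
  delta waits on res-17 — all released -> runs and releases res-15 and res-5
  alpha waits on res-15 — all released -> runs and releases res-12 and res-6
  echo waits on res-12 — all released -> runs and releases res-9
  golf waits on res-9 — all released -> runs and releases res-2 and res-0
  foxtrot waits on res-6 — all released -> runs and releases res-11 and res-13
  bravo waits on res-9 — all released -> runs and releases res-10 and res-1


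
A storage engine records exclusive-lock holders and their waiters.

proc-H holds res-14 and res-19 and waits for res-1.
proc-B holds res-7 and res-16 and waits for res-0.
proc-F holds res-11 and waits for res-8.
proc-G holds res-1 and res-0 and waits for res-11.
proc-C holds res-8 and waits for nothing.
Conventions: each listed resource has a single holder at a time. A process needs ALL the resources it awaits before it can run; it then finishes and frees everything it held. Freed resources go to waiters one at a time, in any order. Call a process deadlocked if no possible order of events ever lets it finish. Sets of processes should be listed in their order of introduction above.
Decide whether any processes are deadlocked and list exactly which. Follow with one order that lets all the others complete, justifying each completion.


Nothing here is deadlocked.
Key observation: although several processes wait, no cycle exists — each chain bottoms out at a free runner.
One completion order for the rest: proc-C, proc-F, proc-G, proc-B, proc-H.
Check, step by step:
  proc-C waits on nothing -> runs at once and releases res-8
  proc-F: everything it awaited (res-8) is free; runs, freeing res-11
  proc-G: everything it awaited (res-11) is free; runs, freeing res-1 and res-0
  proc-B: everything it awaited (res-0) is free; runs, freeing res-7 and res-16
  proc-H: everything it awaited (res-1) is free; runs, freeing res-14 and res-19


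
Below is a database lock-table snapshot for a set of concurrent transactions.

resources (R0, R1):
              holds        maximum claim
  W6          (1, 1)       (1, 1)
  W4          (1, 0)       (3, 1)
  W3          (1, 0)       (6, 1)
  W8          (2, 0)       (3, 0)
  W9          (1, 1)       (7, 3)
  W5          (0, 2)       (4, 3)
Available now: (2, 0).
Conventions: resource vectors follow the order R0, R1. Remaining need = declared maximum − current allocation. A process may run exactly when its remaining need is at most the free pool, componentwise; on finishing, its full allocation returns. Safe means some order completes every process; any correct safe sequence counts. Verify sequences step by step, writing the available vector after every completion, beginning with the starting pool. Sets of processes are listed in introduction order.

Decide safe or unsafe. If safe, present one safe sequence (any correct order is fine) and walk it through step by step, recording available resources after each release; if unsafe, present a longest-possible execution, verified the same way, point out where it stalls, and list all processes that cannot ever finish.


SAFE. One safe sequence: W8, W6, W4, W5, W9, W3.
Key observation: W4 is the earliest step where a requested resource binds exactly: need (2, 1), pool (5, 1) at its turn.
Step-by-step check:
  pool = (2, 0)
  W8 needs (1, 0) <= (2, 0) -> finishes; pool += (2, 0) = (4, 0)
  W6 needs (0, 0) <= (4, 0) -> finishes; pool += (1, 1) = (5, 1)
  W4 needs (2, 1) <= (5, 1) -> finishes; pool += (1, 0) = (6, 1)
  W5 needs (4, 1) <= (6, 1) -> finishes; pool += (0, 2) = (6, 3)
  W9 needs (6, 2) <= (6, 3) -> finishes; pool += (1, 1) = (7, 4)
  W3 needs (5, 1) <= (7, 4) -> finishes; pool += (1, 0) = (8, 4)


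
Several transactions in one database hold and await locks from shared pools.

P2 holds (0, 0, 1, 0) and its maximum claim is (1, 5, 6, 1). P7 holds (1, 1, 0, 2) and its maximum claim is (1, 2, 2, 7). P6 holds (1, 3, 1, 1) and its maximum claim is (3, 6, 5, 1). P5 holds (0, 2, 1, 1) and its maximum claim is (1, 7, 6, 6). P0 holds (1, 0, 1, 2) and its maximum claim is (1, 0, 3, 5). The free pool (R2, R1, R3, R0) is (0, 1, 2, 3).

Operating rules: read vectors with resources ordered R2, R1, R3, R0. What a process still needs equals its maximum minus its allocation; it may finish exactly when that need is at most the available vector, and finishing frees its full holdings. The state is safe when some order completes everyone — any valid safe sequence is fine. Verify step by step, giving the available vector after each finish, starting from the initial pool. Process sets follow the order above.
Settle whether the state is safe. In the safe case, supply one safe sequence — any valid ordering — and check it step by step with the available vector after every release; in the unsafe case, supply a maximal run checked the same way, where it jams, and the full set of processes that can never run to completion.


UNSAFE — no complete ordering exists.
Key observation: no order helps: past P0, P7, the free pool tops out at (2, 2, 3, 7), below what each blocked process needs in R1.
A maximal execution: P0, P7 — then nothing else fits. Walking it through:
  pool = (0, 1, 2, 3)
  P0: need (0, 0, 2, 3) fits (0, 1, 2, 3); releases (1, 0, 1, 2), pool now (1, 1, 3, 5)
  P7: need (0, 1, 2, 5) fits (1, 1, 3, 5); releases (1, 1, 0, 2), pool now (2, 2, 3, 7)
  blocked: P2 wants (1, 5, 5, 1), pool (2, 2, 3, 7) — not enough R1 and R3
  blocked: P6 wants (2, 3, 4, 0), pool (2, 2, 3, 7) — not enough R1 and R3
  blocked: P5 wants (1, 5, 5, 5), pool (2, 2, 3, 7) — not enough R1 and R3
Processes that can never finish: P2, P6 and P5.


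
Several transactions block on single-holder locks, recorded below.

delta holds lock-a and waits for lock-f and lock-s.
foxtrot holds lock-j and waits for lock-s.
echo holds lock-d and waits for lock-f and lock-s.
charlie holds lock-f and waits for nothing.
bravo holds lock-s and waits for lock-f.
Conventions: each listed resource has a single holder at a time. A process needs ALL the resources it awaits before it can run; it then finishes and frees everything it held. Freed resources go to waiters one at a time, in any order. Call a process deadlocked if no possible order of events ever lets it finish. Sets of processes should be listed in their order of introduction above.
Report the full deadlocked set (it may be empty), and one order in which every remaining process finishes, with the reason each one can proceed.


Nothing here is deadlocked.
Key observation: no waiting chain loops back on itself — every chain ends at a process that waits on nothing, so everyone eventually runs.
One completion order for the rest: charlie, bravo, delta, foxtrot, echo.
Verifying each step:
  run charlie (it waits on nothing); releases lock-f
  run bravo (all its waits — lock-f — are resolved); releases lock-s
  run delta (all its waits — lock-f and lock-s — are resolved); releases lock-a
  run foxtrot (all its waits — lock-s — are resolved); releases lock-j
  run echo (all its waits — lock-f and lock-s — are resolved); releases lock-d


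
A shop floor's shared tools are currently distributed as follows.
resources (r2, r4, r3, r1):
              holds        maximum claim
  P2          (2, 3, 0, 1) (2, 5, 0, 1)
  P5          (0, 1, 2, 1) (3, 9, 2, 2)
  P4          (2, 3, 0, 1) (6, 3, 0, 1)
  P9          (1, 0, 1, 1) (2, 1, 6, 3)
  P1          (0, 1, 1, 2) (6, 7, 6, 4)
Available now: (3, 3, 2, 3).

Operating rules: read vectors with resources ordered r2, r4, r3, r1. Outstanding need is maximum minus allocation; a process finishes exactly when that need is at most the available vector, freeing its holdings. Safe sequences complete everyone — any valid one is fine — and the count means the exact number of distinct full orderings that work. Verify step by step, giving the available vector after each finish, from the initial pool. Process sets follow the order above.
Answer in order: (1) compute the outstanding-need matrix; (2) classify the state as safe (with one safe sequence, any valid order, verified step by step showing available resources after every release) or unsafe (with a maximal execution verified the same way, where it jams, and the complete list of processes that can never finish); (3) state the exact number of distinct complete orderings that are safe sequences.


(1) Need matrix, components ordered r2, r4, r3, r1:
  P2: (0, 2, 0, 0)
  P5: (3, 8, 0, 1)
  P4: (4, 0, 0, 0)
  P9: (1, 1, 5, 2)
  P1: (6, 6, 5, 2)
(2) The state is UNSAFE.
Key observation: no order helps: past P2, P4, P5, the free pool tops out at (7, 10, 4, 6), below what each blocked process needs in r3.
Going as far as possible: P2, P4, P5; after that, nothing fits. Verifying each step:
  pool = (3, 3, 2, 3)
  P2 needs (0, 2, 0, 0) <= (3, 3, 2, 3) -> finishes; pool += (2, 3, 0, 1) = (5, 6, 2, 4)
  P4 needs (4, 0, 0, 0) <= (5, 6, 2, 4) -> finishes; pool += (2, 3, 0, 1) = (7, 9, 2, 5)
  P5 needs (3, 8, 0, 1) <= (7, 9, 2, 5) -> finishes; pool += (0, 1, 2, 1) = (7, 10, 4, 6)
  blocked: P9 wants (1, 1, 5, 2), pool (7, 10, 4, 6) — not enough r3
  blocked: P1 wants (6, 6, 5, 2), pool (7, 10, 4, 6) — not enough r3
Processes that can never finish: P9 and P1.
(3) Precisely 0 of the possible complete orderings are safe sequences.


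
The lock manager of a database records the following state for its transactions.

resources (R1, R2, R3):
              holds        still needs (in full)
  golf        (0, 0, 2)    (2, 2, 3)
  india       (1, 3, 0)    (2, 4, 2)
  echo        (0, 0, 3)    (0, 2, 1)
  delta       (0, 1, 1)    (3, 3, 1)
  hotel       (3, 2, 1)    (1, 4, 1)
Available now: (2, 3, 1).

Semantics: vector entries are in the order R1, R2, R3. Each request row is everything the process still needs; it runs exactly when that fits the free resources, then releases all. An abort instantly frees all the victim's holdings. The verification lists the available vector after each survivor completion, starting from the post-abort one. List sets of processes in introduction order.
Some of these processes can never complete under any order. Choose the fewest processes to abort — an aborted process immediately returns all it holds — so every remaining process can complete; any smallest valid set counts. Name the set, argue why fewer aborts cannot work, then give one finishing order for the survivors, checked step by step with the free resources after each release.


Minimum abort set: hotel.
Key observation: india was stuck for good until hotel gave back (3, 2, 1); in the order shown it finishes at step 2.
Why nothing smaller works: aborting no one leaves the state deadlocked as given.
The survivors complete as echo, india, golf, delta. Step-by-step check (starting from the post-abort pool):
  pool = (5, 5, 2)
  echo needs (0, 2, 1) <= (5, 5, 2) -> finishes; pool += (0, 0, 3) = (5, 5, 5)
  india needs (2, 4, 2) <= (5, 5, 5) -> finishes; pool += (1, 3, 0) = (6, 8, 5)
  golf needs (2, 2, 3) <= (6, 8, 5) -> finishes; pool += (0, 0, 2) = (6, 8, 7)
  delta needs (3, 3, 1) <= (6, 8, 7) -> finishes; pool += (0, 1, 1) = (6, 9, 8)


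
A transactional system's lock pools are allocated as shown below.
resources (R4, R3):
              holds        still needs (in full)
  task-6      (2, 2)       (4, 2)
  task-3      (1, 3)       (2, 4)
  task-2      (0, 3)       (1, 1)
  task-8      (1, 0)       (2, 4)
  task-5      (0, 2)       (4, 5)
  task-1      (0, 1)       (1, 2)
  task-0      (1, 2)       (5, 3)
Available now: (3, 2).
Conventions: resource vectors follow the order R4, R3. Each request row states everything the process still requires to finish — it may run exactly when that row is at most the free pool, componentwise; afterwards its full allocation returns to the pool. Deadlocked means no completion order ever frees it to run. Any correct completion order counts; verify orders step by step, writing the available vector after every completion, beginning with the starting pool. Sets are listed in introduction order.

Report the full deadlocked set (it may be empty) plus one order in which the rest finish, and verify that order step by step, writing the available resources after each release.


No process is deadlocked.
Key observation: there is always a runnable process — task-2 first — so the state unwinds completely.
A valid finishing order for the others: task-2, task-3, task-8, task-5, task-1, task-0, task-6. Step-by-step check:
  pool = (3, 2)
  task-2: need (1, 1) fits (3, 2); releases (0, 3), pool now (3, 5)
  task-3: need (2, 4) fits (3, 5); releases (1, 3), pool now (4, 8)
  task-8: need (2, 4) fits (4, 8); releases (1, 0), pool now (5, 8)
  task-5: need (4, 5) fits (5, 8); releases (0, 2), pool now (5, 10)
  task-1: need (1, 2) fits (5, 10); releases (0, 1), pool now (5, 11)
  task-0: need (5, 3) fits (5, 11); releases (1, 2), pool now (6, 13)
  task-6: need (4, 2) fits (6, 13); releases (2, 2), pool now (8, 15)


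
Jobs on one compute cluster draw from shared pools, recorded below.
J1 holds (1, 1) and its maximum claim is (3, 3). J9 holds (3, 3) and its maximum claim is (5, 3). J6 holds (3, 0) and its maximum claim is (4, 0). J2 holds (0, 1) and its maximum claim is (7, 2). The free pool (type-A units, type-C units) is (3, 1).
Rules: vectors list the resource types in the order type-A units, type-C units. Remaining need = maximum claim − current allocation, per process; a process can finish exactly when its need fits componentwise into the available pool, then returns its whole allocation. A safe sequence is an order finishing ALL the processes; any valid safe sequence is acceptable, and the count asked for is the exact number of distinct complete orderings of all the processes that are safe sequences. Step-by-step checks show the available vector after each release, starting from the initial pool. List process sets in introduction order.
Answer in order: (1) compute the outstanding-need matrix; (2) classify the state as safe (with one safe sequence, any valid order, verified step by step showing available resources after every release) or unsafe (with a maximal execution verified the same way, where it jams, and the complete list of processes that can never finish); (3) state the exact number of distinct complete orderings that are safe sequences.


(1) Remaining need (order type-A units, type-C units):
  J1: (2, 2)
  J9: (2, 0)
  J6: (1, 0)
  J2: (7, 1)
(2) SAFE, for example via the order J9, J6, J2, J1.
Key observation: every step clears its requested resources with room to spare; the minimum clearance is 1, first at J9 — (2, 0) vs (3, 1) free.
Check, step by step:
  pool = (3, 1)
  J9 needs (2, 0) <= (3, 1) -> finishes; pool += (3, 3) = (6, 4)
  J6 needs (1, 0) <= (6, 4) -> finishes; pool += (3, 0) = (9, 4)
  J2 needs (7, 1) <= (9, 4) -> finishes; pool += (0, 1) = (9, 5)
  J1 needs (2, 2) <= (9, 5) -> finishes; pool += (1, 1) = (10, 6)
(3) The exact count: 6 of the possible complete orderings are safe sequences.


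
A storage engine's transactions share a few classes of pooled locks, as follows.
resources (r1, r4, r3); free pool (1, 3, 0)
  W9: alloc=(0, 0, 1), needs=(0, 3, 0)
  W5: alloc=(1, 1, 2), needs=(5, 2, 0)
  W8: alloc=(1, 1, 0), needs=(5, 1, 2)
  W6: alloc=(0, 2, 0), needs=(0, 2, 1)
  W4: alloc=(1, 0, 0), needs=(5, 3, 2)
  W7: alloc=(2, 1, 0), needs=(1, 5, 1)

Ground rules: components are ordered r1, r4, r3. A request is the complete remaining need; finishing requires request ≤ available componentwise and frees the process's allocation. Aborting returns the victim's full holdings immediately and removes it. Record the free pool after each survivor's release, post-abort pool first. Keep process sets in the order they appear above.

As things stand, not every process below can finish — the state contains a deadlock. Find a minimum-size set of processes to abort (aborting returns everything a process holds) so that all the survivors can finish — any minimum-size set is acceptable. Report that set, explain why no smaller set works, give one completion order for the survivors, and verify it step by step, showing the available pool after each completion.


Abort W5 and W8.
Key observation: aborting W5 and W8 returns (2, 2, 2), and W4 — hopeless before — runs at step 3 with the returned capacity in the pool.
Why nothing smaller works — every single abort fails: W9 alone leaves W5 blocked (short on r1); W5 alone leaves W8 blocked (short on r1); W8 alone leaves W5 blocked (short on r1); W6 alone leaves W5 blocked (short on r1); W4 alone leaves W5 blocked (short on r1); W7 alone leaves W5 blocked (short on r1).
One survivor order: W7, W6, W4, W9. Check, step by step (post-abort pool first):
  pool = (3, 5, 2)
  W7 needs (1, 5, 1) <= (3, 5, 2) -> finishes; pool += (2, 1, 0) = (5, 6, 2)
  W6 needs (0, 2, 1) <= (5, 6, 2) -> finishes; pool += (0, 2, 0) = (5, 8, 2)
  W4 needs (5, 3, 2) <= (5, 8, 2) -> finishes; pool += (1, 0, 0) = (6, 8, 2)
  W9 needs (0, 3, 0) <= (6, 8, 2) -> finishes; pool += (0, 0, 1) = (6, 8, 3)
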